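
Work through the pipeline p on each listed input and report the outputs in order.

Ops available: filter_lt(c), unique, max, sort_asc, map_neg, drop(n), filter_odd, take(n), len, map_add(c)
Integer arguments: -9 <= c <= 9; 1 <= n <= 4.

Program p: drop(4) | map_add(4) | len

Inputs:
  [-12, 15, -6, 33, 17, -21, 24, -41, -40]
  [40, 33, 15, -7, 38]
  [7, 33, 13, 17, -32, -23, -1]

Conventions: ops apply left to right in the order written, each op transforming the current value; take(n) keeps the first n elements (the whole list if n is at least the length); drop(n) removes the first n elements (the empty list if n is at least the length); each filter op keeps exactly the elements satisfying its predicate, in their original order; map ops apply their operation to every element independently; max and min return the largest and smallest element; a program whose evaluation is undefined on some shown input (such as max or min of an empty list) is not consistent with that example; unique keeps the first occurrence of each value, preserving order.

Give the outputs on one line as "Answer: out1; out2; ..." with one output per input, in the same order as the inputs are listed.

Execution, op by op:
  [-12, 15, -6, 33, 17, -21, 24, -41, -40] -> [17, -21, 24, -41, -40] -> [21, -17, 28, -37, -36] -> 5
  [40, 33, 15, -7, 38] -> [38] -> [42] -> 1
  [7, 33, 13, 17, -32, -23, -1] -> [-32, -23, -1] -> [-28, -19, 3] -> 3

5; 1; 3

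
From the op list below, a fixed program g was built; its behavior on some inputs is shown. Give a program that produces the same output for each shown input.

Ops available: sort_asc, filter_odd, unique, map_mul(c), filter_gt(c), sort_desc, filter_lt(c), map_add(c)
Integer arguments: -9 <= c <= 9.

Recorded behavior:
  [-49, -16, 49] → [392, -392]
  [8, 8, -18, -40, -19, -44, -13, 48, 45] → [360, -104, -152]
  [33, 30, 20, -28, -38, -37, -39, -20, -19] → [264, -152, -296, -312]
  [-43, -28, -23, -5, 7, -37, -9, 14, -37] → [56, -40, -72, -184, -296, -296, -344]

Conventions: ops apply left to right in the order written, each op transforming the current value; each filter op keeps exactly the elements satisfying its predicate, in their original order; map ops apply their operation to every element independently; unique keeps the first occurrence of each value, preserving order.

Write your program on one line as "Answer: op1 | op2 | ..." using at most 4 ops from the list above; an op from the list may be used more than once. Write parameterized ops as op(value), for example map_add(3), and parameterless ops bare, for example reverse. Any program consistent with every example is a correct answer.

filter_odd | map_mul(8) | sort_asc | sort_desc

Check, running the answer program on each example:
  [-49, -16, 49] -> [-49, 49] -> [-392, 392] -> [-392, 392] -> [392, -392]
  [8, 8, -18, -40, -19, -44, -13, 48, 45] -> [-19, -13, 45] -> [-152, -104, 360] -> [-152, -104, 360] -> [360, -104, -152]
  [33, 30, 20, -28, -38, -37, -39, -20, -19] -> [33, -37, -39, -19] -> [264, -296, -312, -152] -> [-312, -296, -152, 264] -> [264, -152, -296, -312]
  [-43, -28, -23, -5, 7, -37, -9, 14, -37] -> [-43, -23, -5, 7, -37, -9, -37] -> [-344, -184, -40, 56, -296, -72, -296] -> [-344, -296, -296, -184, -72, -40, 56] -> [56, -40, -72, -184, -296, -296, -344]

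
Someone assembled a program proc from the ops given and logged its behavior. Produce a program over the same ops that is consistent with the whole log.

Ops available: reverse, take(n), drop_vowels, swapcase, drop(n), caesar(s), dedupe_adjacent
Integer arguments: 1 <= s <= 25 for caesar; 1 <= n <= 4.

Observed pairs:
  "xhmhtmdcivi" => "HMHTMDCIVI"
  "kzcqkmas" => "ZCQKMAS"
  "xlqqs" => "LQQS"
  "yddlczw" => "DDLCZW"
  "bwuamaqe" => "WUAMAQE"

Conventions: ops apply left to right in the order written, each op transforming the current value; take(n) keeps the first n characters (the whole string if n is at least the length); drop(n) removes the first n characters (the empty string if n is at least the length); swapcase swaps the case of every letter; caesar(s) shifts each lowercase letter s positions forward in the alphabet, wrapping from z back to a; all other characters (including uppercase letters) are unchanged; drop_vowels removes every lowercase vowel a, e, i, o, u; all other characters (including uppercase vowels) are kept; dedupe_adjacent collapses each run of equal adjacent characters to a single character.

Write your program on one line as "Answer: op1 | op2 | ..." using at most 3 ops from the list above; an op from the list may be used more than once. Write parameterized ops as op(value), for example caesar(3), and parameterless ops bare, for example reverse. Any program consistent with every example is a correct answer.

drop(1) | swapcase

Check, running the answer program on each example:
  "xhmhtmdcivi" -> "hmhtmdcivi" -> "HMHTMDCIVI"
  "kzcqkmas" -> "zcqkmas" -> "ZCQKMAS"
  "xlqqs" -> "lqqs" -> "LQQS"
  "yddlczw" -> "ddlczw" -> "DDLCZW"
  "bwuamaqe" -> "wuamaqe" -> "WUAMAQE"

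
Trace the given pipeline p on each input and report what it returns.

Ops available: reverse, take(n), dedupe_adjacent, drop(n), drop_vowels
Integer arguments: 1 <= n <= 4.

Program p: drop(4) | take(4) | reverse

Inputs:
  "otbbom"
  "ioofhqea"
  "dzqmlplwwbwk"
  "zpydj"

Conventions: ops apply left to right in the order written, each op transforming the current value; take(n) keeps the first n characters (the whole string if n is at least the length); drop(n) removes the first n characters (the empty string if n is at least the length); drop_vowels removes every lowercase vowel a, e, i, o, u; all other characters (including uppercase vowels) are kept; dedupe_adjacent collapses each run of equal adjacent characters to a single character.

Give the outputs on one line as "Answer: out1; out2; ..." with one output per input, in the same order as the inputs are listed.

Execution, op by op:
  "otbbom" -> "om" -> "om" -> "mo"
  "ioofhqea" -> "hqea" -> "hqea" -> "aeqh"
  "dzqmlplwwbwk" -> "lplwwbwk" -> "lplw" -> "wlpl"
  "zpydj" -> "j" -> "j" -> "j"

"mo"; "aeqh"; "wlpl"; "j"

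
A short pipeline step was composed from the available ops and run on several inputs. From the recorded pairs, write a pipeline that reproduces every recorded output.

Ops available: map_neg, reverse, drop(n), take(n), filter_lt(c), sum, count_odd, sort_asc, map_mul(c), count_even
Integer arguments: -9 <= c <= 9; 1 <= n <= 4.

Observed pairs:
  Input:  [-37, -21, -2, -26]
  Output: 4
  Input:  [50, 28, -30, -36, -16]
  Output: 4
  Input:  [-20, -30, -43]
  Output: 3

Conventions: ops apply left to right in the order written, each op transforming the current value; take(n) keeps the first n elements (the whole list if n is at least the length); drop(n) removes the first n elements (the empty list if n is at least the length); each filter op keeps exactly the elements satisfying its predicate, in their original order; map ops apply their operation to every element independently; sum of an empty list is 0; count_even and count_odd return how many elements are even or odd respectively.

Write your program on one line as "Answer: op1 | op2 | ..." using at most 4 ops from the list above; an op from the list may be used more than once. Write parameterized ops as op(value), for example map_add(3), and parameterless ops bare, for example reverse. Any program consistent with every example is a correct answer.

take(4) | map_mul(4) | sort_asc | count_even

Check, running the answer program on each example:
  [-37, -21, -2, -26] -> [-37, -21, -2, -26] -> [-148, -84, -8, -104] -> [-148, -104, -84, -8] -> 4
  [50, 28, -30, -36, -16] -> [50, 28, -30, -36] -> [200, 112, -120, -144] -> [-144, -120, 112, 200] -> 4
  [-20, -30, -43] -> [-20, -30, -43] -> [-80, -120, -172] -> [-172, -120, -80] -> 3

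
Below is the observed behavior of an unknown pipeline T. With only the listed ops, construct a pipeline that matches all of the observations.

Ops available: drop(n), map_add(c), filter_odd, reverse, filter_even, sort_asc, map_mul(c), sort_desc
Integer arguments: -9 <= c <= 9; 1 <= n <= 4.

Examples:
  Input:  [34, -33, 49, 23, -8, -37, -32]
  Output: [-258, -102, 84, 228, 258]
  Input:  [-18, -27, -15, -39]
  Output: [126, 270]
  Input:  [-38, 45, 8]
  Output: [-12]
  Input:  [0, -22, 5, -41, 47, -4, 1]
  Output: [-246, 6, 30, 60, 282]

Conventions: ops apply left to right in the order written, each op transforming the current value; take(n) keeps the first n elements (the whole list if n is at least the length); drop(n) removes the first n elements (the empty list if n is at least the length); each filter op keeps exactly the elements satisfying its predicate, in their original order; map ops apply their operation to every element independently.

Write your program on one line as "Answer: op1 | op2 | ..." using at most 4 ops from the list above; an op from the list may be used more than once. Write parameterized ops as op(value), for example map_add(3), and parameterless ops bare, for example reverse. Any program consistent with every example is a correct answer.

drop(2) | sort_desc | map_add(-6) | map_mul(-6)

Check, running the answer program on each example:
  [34, -33, 49, 23, -8, -37, -32] -> [49, 23, -8, -37, -32] -> [49, 23, -8, -32, -37] -> [43, 17, -14, -38, -43] -> [-258, -102, 84, 228, 258]
  [-18, -27, -15, -39] -> [-15, -39] -> [-15, -39] -> [-21, -45] -> [126, 270]
  [-38, 45, 8] -> [8] -> [8] -> [2] -> [-12]
  [0, -22, 5, -41, 47, -4, 1] -> [5, -41, 47, -4, 1] -> [47, 5, 1, -4, -41] -> [41, -1, -5, -10, -47] -> [-246, 6, 30, 60, 282]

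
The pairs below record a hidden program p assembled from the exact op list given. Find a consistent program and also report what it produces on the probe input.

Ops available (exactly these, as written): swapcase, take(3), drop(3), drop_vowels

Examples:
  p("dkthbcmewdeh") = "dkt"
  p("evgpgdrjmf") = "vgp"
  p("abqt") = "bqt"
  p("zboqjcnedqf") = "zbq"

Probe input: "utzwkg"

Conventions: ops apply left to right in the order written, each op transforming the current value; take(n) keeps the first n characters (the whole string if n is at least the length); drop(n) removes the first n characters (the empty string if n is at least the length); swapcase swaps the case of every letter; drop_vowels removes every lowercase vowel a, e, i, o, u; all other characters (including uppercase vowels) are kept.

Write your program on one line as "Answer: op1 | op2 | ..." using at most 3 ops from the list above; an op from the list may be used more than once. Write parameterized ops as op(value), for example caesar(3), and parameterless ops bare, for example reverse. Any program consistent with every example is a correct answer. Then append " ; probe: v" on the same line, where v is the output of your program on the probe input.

drop_vowels | take(3) ; probe: "tzw"

Check, running the answer program on each example:
  "dkthbcmewdeh" -> "dkthbcmwdh" -> "dkt"
  "evgpgdrjmf" -> "vgpgdrjmf" -> "vgp"
  "abqt" -> "bqt" -> "bqt"
  "zboqjcnedqf" -> "zbqjcndqf" -> "zbq"
  probe: "utzwkg" -> "tzwkg" -> "tzw"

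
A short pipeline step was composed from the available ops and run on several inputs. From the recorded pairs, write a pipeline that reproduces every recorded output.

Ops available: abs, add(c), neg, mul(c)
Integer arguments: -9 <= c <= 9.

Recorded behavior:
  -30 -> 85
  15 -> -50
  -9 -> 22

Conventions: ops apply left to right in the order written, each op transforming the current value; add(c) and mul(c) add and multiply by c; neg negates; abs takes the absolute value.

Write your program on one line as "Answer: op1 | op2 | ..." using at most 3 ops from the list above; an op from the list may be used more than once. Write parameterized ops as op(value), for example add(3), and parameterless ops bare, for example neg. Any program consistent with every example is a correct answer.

mul(-3) | add(-5)

Check, running the answer program on each example:
  -30 -> 90 -> 85
  15 -> -45 -> -50
  -9 -> 27 -> 22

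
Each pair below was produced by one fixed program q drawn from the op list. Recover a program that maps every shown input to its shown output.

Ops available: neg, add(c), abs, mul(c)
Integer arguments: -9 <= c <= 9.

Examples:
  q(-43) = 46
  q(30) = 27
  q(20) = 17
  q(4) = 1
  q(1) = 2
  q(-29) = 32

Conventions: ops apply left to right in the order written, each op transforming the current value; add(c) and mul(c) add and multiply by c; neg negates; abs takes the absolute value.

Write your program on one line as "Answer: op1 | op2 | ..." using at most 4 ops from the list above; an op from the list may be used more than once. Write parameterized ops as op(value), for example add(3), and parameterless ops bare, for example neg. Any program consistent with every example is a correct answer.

add(-3) | neg | abs

Check, running the answer program on each example:
  -43 -> -46 -> 46 -> 46
  30 -> 27 -> -27 -> 27
  20 -> 17 -> -17 -> 17
  4 -> 1 -> -1 -> 1
  1 -> -2 -> 2 -> 2
  -29 -> -32 -> 32 -> 32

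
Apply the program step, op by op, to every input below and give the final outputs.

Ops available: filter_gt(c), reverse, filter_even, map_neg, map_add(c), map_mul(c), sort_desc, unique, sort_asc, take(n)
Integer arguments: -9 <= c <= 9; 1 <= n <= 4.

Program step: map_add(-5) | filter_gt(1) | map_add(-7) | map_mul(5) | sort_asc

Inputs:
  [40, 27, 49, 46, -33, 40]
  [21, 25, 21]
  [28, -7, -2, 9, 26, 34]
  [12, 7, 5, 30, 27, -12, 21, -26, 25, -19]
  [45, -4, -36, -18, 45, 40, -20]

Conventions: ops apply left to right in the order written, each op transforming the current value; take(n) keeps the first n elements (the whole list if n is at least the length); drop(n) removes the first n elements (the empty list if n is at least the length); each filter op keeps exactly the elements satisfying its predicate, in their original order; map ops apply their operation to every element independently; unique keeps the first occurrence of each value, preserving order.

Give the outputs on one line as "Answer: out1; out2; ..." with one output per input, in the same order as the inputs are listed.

[75, 140, 140, 170, 185]; [45, 45, 65]; [-15, 70, 80, 110]; [-25, 0, 45, 65, 75, 90]; [140, 165, 165]

Execution, op by op:
  [40, 27, 49, 46, -33, 40] -> [35, 22, 44, 41, -38, 35] -> [35, 22, 44, 41, 35] -> [28, 15, 37, 34, 28] -> [140, 75, 185, 170, 140] -> [75, 140, 140, 170, 185]
  [21, 25, 21] -> [16, 20, 16] -> [16, 20, 16] -> [9, 13, 9] -> [45, 65, 45] -> [45, 45, 65]
  [28, -7, -2, 9, 26, 34] -> [23, -12, -7, 4, 21, 29] -> [23, 4, 21, 29] -> [16, -3, 14, 22] -> [80, -15, 70, 110] -> [-15, 70, 80, 110]
  [12, 7, 5, 30, 27, -12, 21, -26, 25, -19] -> [7, 2, 0, 25, 22, -17, 16, -31, 20, -24] -> [7, 2, 25, 22, 16, 20] -> [0, -5, 18, 15, 9, 13] -> [0, -25, 90, 75, 45, 65] -> [-25, 0, 45, 65, 75, 90]
  [45, -4, -36, -18, 45, 40, -20] -> [40, -9, -41, -23, 40, 35, -25] -> [40, 40, 35] -> [33, 33, 28] -> [165, 165, 140] -> [140, 165, 165]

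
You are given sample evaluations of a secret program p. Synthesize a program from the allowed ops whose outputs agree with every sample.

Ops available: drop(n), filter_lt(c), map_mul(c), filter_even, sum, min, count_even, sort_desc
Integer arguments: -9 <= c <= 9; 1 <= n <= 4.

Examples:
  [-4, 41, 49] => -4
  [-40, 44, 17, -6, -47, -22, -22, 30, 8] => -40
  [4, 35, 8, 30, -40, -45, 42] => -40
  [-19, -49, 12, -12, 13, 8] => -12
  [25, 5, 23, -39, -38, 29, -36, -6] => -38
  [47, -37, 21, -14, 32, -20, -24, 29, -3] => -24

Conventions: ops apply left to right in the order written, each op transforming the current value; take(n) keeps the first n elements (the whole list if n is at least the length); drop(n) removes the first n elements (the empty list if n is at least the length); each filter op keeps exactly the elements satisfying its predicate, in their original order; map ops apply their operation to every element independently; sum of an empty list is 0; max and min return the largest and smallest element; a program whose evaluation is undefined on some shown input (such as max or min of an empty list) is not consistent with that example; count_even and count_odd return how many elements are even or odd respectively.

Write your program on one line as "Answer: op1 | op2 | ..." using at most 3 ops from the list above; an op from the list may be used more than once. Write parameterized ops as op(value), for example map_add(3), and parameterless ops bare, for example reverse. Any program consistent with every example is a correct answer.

filter_even | min

Check, running the answer program on each example:
  [-4, 41, 49] -> [-4] -> -4
  [-40, 44, 17, -6, -47, -22, -22, 30, 8] -> [-40, 44, -6, -22, -22, 30, 8] -> -40
  [4, 35, 8, 30, -40, -45, 42] -> [4, 8, 30, -40, 42] -> -40
  [-19, -49, 12, -12, 13, 8] -> [12, -12, 8] -> -12
  [25, 5, 23, -39, -38, 29, -36, -6] -> [-38, -36, -6] -> -38
  [47, -37, 21, -14, 32, -20, -24, 29, -3] -> [-14, 32, -20, -24] -> -24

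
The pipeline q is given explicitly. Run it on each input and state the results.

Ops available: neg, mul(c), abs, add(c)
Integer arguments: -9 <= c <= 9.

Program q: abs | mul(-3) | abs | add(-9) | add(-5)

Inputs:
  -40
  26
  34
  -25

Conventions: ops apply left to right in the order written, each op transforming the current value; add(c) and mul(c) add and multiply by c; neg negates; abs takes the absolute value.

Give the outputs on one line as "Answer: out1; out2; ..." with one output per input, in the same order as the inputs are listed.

106; 64; 88; 61

Execution, op by op:
  -40 -> 40 -> -120 -> 120 -> 111 -> 106
  26 -> 26 -> -78 -> 78 -> 69 -> 64
  34 -> 34 -> -102 -> 102 -> 93 -> 88
  -25 -> 25 -> -75 -> 75 -> 66 -> 61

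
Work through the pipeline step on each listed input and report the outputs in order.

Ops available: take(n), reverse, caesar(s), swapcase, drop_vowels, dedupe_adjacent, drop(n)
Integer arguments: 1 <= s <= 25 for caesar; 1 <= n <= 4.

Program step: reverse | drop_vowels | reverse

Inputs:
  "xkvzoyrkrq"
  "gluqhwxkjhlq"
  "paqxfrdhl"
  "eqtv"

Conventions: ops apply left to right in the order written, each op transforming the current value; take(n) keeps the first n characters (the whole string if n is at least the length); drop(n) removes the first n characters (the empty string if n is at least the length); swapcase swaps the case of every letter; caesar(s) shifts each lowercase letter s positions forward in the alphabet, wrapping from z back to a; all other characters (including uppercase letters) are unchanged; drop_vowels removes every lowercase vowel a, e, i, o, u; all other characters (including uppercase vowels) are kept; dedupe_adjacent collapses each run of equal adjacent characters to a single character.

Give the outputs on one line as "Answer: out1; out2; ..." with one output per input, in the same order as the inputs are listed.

"xkvzyrkrq"; "glqhwxkjhlq"; "pqxfrdhl"; "qtv"

Execution, op by op:
  "xkvzoyrkrq" -> "qrkryozvkx" -> "qrkryzvkx" -> "xkvzyrkrq"
  "gluqhwxkjhlq" -> "qlhjkxwhqulg" -> "qlhjkxwhqlg" -> "glqhwxkjhlq"
  "paqxfrdhl" -> "lhdrfxqap" -> "lhdrfxqp" -> "pqxfrdhl"
  "eqtv" -> "vtqe" -> "vtq" -> "qtv"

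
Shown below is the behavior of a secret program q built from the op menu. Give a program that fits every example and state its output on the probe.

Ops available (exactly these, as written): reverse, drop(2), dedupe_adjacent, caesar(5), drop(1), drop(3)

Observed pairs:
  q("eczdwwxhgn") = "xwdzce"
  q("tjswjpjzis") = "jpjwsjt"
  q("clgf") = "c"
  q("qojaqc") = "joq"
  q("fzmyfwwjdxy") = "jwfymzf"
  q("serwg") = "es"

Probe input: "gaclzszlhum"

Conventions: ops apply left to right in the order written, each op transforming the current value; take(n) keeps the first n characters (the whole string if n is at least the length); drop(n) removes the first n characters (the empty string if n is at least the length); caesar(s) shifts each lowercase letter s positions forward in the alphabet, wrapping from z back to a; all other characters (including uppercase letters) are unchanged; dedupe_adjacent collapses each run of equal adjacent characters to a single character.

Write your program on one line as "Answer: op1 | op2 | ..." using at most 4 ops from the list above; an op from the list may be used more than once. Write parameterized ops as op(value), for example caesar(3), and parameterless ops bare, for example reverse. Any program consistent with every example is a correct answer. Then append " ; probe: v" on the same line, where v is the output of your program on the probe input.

reverse | dedupe_adjacent | drop(3) ; probe: "lzszlcag"

Check, running the answer program on each example:
  "eczdwwxhgn" -> "nghxwwdzce" -> "nghxwdzce" -> "xwdzce"
  "tjswjpjzis" -> "sizjpjwsjt" -> "sizjpjwsjt" -> "jpjwsjt"
  "clgf" -> "fglc" -> "fglc" -> "c"
  "qojaqc" -> "cqajoq" -> "cqajoq" -> "joq"
  "fzmyfwwjdxy" -> "yxdjwwfymzf" -> "yxdjwfymzf" -> "jwfymzf"
  "serwg" -> "gwres" -> "gwres" -> "es"
  probe: "gaclzszlhum" -> "muhlzszlcag" -> "muhlzszlcag" -> "lzszlcag"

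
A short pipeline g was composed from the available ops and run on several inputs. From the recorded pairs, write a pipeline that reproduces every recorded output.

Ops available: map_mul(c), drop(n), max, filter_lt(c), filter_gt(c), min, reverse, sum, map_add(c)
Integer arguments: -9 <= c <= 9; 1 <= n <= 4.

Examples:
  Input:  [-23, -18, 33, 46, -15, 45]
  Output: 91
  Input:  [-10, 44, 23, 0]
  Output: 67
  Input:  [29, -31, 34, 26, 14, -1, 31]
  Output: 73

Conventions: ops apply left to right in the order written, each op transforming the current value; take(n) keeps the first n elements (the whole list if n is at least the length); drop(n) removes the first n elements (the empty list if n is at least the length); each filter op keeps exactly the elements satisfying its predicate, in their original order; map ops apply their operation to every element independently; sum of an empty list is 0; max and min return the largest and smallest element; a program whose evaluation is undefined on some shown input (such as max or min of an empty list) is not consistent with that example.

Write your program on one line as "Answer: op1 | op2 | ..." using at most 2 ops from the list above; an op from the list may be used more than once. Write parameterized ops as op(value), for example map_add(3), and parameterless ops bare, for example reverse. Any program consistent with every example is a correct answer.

drop(1) | sum

Check, running the answer program on each example:
  [-23, -18, 33, 46, -15, 45] -> [-18, 33, 46, -15, 45] -> 91
  [-10, 44, 23, 0] -> [44, 23, 0] -> 67
  [29, -31, 34, 26, 14, -1, 31] -> [-31, 34, 26, 14, -1, 31] -> 73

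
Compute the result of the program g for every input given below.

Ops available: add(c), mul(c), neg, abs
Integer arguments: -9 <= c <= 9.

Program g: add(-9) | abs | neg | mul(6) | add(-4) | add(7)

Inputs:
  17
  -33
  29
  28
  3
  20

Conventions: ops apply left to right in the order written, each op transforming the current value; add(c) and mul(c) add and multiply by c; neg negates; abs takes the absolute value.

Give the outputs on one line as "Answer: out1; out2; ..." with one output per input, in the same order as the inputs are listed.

Execution, op by op:
  17 -> 8 -> 8 -> -8 -> -48 -> -52 -> -45
  -33 -> -42 -> 42 -> -42 -> -252 -> -256 -> -249
  29 -> 20 -> 20 -> -20 -> -120 -> -124 -> -117
  28 -> 19 -> 19 -> -19 -> -114 -> -118 -> -111
  3 -> -6 -> 6 -> -6 -> -36 -> -40 -> -33
  20 -> 11 -> 11 -> -11 -> -66 -> -70 -> -63

-45; -249; -117; -111; -33; -63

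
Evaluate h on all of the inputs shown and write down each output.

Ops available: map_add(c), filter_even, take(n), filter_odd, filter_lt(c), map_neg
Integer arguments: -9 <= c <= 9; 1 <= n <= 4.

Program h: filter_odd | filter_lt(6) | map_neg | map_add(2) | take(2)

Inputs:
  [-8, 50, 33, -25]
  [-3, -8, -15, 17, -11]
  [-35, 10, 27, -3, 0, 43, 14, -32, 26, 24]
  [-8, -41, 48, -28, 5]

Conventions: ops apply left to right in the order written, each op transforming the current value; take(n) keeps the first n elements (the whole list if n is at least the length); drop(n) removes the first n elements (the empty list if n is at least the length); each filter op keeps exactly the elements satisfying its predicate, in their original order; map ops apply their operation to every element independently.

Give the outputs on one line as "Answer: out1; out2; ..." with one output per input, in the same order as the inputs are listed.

[27]; [5, 17]; [37, 5]; [43, -3]

Execution, op by op:
  [-8, 50, 33, -25] -> [33, -25] -> [-25] -> [25] -> [27] -> [27]
  [-3, -8, -15, 17, -11] -> [-3, -15, 17, -11] -> [-3, -15, -11] -> [3, 15, 11] -> [5, 17, 13] -> [5, 17]
  [-35, 10, 27, -3, 0, 43, 14, -32, 26, 24] -> [-35, 27, -3, 43] -> [-35, -3] -> [35, 3] -> [37, 5] -> [37, 5]
  [-8, -41, 48, -28, 5] -> [-41, 5] -> [-41, 5] -> [41, -5] -> [43, -3] -> [43, -3]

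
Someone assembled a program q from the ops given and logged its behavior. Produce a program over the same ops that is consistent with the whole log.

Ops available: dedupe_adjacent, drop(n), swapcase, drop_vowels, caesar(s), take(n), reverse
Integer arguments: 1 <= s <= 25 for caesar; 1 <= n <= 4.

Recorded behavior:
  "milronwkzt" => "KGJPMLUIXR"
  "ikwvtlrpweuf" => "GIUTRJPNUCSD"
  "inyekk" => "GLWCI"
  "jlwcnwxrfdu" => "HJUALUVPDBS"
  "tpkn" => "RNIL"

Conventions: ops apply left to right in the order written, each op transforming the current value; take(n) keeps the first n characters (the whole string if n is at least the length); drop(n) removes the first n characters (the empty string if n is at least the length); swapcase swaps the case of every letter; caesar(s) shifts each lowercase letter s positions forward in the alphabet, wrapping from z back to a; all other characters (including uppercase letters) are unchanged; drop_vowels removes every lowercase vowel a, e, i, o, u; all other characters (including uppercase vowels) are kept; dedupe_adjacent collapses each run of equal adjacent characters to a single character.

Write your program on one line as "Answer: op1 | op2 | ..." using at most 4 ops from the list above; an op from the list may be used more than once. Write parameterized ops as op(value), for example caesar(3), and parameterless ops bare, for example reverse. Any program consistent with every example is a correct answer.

caesar(24) | swapcase | dedupe_adjacent

Check, running the answer program on each example:
  "milronwkzt" -> "kgjpmluixr" -> "KGJPMLUIXR" -> "KGJPMLUIXR"
  "ikwvtlrpweuf" -> "giutrjpnucsd" -> "GIUTRJPNUCSD" -> "GIUTRJPNUCSD"
  "inyekk" -> "glwcii" -> "GLWCII" -> "GLWCI"
  "jlwcnwxrfdu" -> "hjualuvpdbs" -> "HJUALUVPDBS" -> "HJUALUVPDBS"
  "tpkn" -> "rnil" -> "RNIL" -> "RNIL"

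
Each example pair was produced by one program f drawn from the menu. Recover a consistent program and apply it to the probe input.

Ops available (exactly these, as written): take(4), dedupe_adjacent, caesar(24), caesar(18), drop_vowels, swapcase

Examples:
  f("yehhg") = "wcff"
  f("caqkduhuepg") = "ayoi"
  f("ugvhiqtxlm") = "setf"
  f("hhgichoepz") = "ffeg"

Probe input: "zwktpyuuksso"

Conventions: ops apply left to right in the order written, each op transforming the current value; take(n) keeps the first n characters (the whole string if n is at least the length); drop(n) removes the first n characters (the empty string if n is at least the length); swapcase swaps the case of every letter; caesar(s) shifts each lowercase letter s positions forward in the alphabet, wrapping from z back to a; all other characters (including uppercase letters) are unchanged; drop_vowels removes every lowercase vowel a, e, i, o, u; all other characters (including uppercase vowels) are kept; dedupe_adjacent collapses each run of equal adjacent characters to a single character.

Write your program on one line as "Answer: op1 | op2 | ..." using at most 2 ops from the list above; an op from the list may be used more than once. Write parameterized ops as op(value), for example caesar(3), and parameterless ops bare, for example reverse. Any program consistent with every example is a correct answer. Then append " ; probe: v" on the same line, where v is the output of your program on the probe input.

take(4) | caesar(24) ; probe: "xuir"

Check, running the answer program on each example:
  "yehhg" -> "yehh" -> "wcff"
  "caqkduhuepg" -> "caqk" -> "ayoi"
  "ugvhiqtxlm" -> "ugvh" -> "setf"
  "hhgichoepz" -> "hhgi" -> "ffeg"
  probe: "zwktpyuuksso" -> "zwkt" -> "xuir"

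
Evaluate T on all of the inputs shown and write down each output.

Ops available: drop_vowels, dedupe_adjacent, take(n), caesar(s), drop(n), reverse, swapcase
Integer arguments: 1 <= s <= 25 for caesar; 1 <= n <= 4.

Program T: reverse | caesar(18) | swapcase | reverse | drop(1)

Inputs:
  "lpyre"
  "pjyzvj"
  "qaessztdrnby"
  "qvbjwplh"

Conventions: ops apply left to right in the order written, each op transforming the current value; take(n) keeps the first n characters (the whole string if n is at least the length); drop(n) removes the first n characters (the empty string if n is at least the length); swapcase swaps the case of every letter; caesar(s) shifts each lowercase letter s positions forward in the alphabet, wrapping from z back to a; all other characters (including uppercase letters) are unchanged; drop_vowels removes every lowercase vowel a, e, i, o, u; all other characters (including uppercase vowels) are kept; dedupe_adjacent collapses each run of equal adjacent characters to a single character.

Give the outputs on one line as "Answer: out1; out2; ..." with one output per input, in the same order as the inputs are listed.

"HQJW"; "BQRNB"; "SWKKRLVJFTQ"; "NTBOHDZ"

Execution, op by op:
  "lpyre" -> "erypl" -> "wjqhd" -> "WJQHD" -> "DHQJW" -> "HQJW"
  "pjyzvj" -> "jvzyjp" -> "bnrqbh" -> "BNRQBH" -> "HBQRNB" -> "BQRNB"
  "qaessztdrnby" -> "ybnrdtzsseaq" -> "qtfjvlrkkwsi" -> "QTFJVLRKKWSI" -> "ISWKKRLVJFTQ" -> "SWKKRLVJFTQ"
  "qvbjwplh" -> "hlpwjbvq" -> "zdhobtni" -> "ZDHOBTNI" -> "INTBOHDZ" -> "NTBOHDZ"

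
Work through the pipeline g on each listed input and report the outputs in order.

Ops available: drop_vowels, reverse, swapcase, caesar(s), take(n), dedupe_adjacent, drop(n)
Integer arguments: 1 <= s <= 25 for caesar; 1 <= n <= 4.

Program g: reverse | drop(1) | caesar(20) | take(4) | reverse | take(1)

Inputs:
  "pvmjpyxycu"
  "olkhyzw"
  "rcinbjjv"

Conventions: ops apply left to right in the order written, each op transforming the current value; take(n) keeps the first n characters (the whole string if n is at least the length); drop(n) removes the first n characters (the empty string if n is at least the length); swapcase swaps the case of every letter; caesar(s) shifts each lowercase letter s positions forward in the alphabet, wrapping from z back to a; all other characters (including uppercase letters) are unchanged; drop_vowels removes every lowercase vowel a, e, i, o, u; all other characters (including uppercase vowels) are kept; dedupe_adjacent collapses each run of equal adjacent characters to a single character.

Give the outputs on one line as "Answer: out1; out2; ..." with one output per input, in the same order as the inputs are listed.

"s"; "e"; "h"

Execution, op by op:
  "pvmjpyxycu" -> "ucyxypjmvp" -> "cyxypjmvp" -> "wsrsjdgpj" -> "wsrs" -> "srsw" -> "s"
  "olkhyzw" -> "wzyhklo" -> "zyhklo" -> "tsbefi" -> "tsbe" -> "ebst" -> "e"
  "rcinbjjv" -> "vjjbnicr" -> "jjbnicr" -> "ddvhcwl" -> "ddvh" -> "hvdd" -> "h"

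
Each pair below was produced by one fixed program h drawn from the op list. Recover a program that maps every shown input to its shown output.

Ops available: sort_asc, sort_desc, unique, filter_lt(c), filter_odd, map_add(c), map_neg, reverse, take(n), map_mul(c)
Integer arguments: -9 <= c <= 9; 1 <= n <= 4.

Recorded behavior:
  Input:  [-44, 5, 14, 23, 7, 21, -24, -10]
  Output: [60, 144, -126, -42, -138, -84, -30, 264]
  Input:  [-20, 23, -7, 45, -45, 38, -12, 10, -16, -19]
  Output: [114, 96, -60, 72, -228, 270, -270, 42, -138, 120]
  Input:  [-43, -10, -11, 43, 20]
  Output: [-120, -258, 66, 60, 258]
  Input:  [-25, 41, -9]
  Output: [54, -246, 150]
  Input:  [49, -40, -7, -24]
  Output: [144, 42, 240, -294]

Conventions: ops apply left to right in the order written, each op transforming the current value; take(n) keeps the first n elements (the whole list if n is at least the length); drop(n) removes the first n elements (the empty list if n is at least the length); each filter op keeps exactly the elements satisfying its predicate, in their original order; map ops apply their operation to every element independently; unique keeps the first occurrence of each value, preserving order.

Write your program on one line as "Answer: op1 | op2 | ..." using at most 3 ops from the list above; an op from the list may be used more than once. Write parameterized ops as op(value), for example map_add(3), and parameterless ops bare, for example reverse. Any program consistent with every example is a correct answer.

map_mul(-6) | reverse

Check, running the answer program on each example:
  [-44, 5, 14, 23, 7, 21, -24, -10] -> [264, -30, -84, -138, -42, -126, 144, 60] -> [60, 144, -126, -42, -138, -84, -30, 264]
  [-20, 23, -7, 45, -45, 38, -12, 10, -16, -19] -> [120, -138, 42, -270, 270, -228, 72, -60, 96, 114] -> [114, 96, -60, 72, -228, 270, -270, 42, -138, 120]
  [-43, -10, -11, 43, 20] -> [258, 60, 66, -258, -120] -> [-120, -258, 66, 60, 258]
  [-25, 41, -9] -> [150, -246, 54] -> [54, -246, 150]
  [49, -40, -7, -24] -> [-294, 240, 42, 144] -> [144, 42, 240, -294]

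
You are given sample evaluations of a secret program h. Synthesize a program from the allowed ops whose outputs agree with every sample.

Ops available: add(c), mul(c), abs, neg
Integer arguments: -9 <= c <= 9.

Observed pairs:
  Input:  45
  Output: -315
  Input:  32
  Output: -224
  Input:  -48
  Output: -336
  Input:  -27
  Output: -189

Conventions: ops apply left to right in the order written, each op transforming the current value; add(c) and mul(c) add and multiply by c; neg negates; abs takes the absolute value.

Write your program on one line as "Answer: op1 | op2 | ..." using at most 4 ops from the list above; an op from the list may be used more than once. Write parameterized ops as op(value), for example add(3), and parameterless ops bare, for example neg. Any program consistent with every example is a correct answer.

abs | neg | mul(7)

Check, running the answer program on each example:
  45 -> 45 -> -45 -> -315
  32 -> 32 -> -32 -> -224
  -48 -> 48 -> -48 -> -336
  -27 -> 27 -> -27 -> -189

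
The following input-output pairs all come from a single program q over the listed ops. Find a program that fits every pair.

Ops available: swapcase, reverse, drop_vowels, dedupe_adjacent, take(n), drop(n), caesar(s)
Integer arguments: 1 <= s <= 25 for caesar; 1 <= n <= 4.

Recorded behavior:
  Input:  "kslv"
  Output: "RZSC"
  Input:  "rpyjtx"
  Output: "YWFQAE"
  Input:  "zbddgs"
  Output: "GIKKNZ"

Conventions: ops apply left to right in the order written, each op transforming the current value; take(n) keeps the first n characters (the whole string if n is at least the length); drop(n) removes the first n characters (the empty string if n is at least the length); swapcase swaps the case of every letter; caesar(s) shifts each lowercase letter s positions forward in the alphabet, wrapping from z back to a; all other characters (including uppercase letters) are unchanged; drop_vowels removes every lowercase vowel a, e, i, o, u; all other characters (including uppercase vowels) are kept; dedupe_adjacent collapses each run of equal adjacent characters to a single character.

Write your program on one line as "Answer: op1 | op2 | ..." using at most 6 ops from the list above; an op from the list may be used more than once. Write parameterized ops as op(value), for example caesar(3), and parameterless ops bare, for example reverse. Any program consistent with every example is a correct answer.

caesar(11) | caesar(22) | reverse | swapcase | reverse

Check, running the answer program on each example:
  "kslv" -> "vdwg" -> "rzsc" -> "cszr" -> "CSZR" -> "RZSC"
  "rpyjtx" -> "cajuei" -> "ywfqae" -> "eaqfwy" -> "EAQFWY" -> "YWFQAE"
  "zbddgs" -> "kmoord" -> "gikknz" -> "znkkig" -> "ZNKKIG" -> "GIKKNZ"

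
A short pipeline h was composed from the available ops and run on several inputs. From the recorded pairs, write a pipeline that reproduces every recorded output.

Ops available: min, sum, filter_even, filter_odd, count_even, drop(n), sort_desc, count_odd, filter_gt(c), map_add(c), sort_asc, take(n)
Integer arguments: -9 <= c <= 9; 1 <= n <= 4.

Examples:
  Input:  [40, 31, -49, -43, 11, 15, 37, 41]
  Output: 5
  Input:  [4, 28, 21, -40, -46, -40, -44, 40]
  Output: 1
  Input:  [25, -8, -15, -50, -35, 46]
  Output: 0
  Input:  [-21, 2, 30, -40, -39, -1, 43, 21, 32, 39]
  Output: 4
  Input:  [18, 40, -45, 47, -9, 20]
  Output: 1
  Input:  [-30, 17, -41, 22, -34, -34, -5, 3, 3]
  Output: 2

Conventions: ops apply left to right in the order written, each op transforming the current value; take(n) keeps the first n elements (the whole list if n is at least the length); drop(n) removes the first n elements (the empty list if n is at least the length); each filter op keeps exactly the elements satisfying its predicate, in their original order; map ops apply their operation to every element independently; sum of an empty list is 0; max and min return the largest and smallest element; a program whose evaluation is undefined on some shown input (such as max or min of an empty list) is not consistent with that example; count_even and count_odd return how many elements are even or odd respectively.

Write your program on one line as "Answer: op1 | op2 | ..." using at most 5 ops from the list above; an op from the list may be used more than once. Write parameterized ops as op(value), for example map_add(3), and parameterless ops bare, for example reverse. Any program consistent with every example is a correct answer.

filter_gt(-2) | drop(1) | sort_desc | count_odd

Check, running the answer program on each example:
  [40, 31, -49, -43, 11, 15, 37, 41] -> [40, 31, 11, 15, 37, 41] -> [31, 11, 15, 37, 41] -> [41, 37, 31, 15, 11] -> 5
  [4, 28, 21, -40, -46, -40, -44, 40] -> [4, 28, 21, 40] -> [28, 21, 40] -> [40, 28, 21] -> 1
  [25, -8, -15, -50, -35, 46] -> [25, 46] -> [46] -> [46] -> 0
  [-21, 2, 30, -40, -39, -1, 43, 21, 32, 39] -> [2, 30, -1, 43, 21, 32, 39] -> [30, -1, 43, 21, 32, 39] -> [43, 39, 32, 30, 21, -1] -> 4
  [18, 40, -45, 47, -9, 20] -> [18, 40, 47, 20] -> [40, 47, 20] -> [47, 40, 20] -> 1
  [-30, 17, -41, 22, -34, -34, -5, 3, 3] -> [17, 22, 3, 3] -> [22, 3, 3] -> [22, 3, 3] -> 2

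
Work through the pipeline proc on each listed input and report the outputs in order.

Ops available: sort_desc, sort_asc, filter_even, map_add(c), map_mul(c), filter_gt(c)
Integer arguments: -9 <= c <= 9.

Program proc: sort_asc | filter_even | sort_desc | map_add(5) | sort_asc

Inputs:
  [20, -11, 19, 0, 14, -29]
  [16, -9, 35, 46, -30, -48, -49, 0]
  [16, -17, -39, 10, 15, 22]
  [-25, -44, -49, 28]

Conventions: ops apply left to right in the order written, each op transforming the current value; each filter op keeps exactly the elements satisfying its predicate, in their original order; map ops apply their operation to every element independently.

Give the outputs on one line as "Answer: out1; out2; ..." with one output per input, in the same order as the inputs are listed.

Execution, op by op:
  [20, -11, 19, 0, 14, -29] -> [-29, -11, 0, 14, 19, 20] -> [0, 14, 20] -> [20, 14, 0] -> [25, 19, 5] -> [5, 19, 25]
  [16, -9, 35, 46, -30, -48, -49, 0] -> [-49, -48, -30, -9, 0, 16, 35, 46] -> [-48, -30, 0, 16, 46] -> [46, 16, 0, -30, -48] -> [51, 21, 5, -25, -43] -> [-43, -25, 5, 21, 51]
  [16, -17, -39, 10, 15, 22] -> [-39, -17, 10, 15, 16, 22] -> [10, 16, 22] -> [22, 16, 10] -> [27, 21, 15] -> [15, 21, 27]
  [-25, -44, -49, 28] -> [-49, -44, -25, 28] -> [-44, 28] -> [28, -44] -> [33, -39] -> [-39, 33]

[5, 19, 25]; [-43, -25, 5, 21, 51]; [15, 21, 27]; [-39, 33]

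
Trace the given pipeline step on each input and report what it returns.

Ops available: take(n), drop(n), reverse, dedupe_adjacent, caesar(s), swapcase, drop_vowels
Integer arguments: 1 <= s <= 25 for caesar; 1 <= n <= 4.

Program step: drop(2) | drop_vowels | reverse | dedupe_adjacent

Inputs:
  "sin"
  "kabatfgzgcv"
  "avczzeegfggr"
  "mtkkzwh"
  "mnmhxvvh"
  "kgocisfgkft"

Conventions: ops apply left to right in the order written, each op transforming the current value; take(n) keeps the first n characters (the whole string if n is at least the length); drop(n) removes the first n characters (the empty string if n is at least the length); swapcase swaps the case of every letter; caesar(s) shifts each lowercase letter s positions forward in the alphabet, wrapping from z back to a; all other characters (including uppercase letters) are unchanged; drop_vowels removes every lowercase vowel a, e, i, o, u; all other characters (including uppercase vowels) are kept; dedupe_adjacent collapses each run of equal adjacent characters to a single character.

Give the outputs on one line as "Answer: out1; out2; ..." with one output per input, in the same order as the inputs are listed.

"n"; "vcgzgftb"; "rgfgzc"; "hwzk"; "hvxhm"; "tfkgfsc"

Execution, op by op:
  "sin" -> "n" -> "n" -> "n" -> "n"
  "kabatfgzgcv" -> "batfgzgcv" -> "btfgzgcv" -> "vcgzgftb" -> "vcgzgftb"
  "avczzeegfggr" -> "czzeegfggr" -> "czzgfggr" -> "rggfgzzc" -> "rgfgzc"
  "mtkkzwh" -> "kkzwh" -> "kkzwh" -> "hwzkk" -> "hwzk"
  "mnmhxvvh" -> "mhxvvh" -> "mhxvvh" -> "hvvxhm" -> "hvxhm"
  "kgocisfgkft" -> "ocisfgkft" -> "csfgkft" -> "tfkgfsc" -> "tfkgfsc"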